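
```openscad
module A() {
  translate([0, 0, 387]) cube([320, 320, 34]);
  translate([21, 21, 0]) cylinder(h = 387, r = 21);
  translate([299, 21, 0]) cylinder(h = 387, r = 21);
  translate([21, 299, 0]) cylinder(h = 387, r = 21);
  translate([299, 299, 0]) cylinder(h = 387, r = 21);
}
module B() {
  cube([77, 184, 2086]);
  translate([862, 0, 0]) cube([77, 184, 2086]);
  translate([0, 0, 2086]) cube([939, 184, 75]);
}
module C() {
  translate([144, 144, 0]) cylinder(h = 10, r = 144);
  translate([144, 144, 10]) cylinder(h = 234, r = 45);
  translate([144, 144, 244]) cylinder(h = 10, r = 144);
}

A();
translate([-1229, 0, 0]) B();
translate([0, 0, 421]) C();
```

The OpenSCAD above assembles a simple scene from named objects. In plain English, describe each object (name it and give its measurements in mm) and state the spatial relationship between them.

A is a simple wooden stool: a rectangular seat 320 mm (x) by 320 mm (y), 34 mm thick, top face at z = 421 mm, on four round legs, each 42 mm in diameter. The legs rest on z = 0, each leg's axis is inset half a diameter from the nearest pair of seat edges (so the leg's bounding box is flush with the corner).

B is a rectangular door frame: two vertical jambs of 77×184 mm section, 2086 mm tall, with a clear opening 785 mm wide between their inner faces. A header 75 mm tall and 184 mm deep lies on top of the jambs and spans the full outside width.

C is a spool: two coaxial disc flanges of radius 144 mm and thickness 10 mm, joined by a core cylinder of radius 45 mm and height 234 mm. The lower flange rests on z = 0 and the three cylinders share a vertical axis.

The door frame is on the floor beside the stool on its −x side. The spool is on top of the stool.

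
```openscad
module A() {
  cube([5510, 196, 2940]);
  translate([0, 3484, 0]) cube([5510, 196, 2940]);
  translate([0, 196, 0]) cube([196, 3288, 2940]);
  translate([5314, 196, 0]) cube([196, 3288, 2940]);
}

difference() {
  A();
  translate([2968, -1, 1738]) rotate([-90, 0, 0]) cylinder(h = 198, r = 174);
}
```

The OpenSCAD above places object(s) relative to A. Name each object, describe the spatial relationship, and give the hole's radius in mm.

The subtracted cylinder has r = 174 mm.

A is a house frame. The house frame has a circular hole through its front wall. The hole's radius is 174 mm.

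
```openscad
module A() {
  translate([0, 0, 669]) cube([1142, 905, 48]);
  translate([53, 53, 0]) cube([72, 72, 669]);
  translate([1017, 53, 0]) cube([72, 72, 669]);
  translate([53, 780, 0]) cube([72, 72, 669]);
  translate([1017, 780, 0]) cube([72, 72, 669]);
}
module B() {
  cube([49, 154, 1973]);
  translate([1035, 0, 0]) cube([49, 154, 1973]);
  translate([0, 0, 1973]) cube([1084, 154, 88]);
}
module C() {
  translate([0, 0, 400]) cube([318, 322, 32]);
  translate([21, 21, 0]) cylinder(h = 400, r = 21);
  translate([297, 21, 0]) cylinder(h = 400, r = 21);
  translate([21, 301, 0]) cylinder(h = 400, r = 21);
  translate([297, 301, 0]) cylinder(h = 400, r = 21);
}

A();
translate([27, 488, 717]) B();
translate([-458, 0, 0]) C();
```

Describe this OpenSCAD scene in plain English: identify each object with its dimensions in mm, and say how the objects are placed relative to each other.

A is a rectangular dining table. The top is 1142×905×48 mm with its upper surface at z = 717 mm. It stands on four 72×72 mm square legs, each inset 53 mm from the nearest pair of top edges, running from the floor to the underside of the top.

B is a door frame. The clear opening is 986 mm wide and 1973 mm high. Two 49 mm wide jambs, 154 mm deep, stand either side of the opening from the floor to the top of the opening. A 88 mm thick head sits across the top of both jambs, spanning the full outside width of the frame.

C is a four-legged stool. The seat is a 318×322×32 mm slab whose top surface is at z = 432 mm; four round legs, each 42 mm in diameter, run from the floor (z = 0) to the underside of the seat, each leg's axis is inset half a diameter from the nearest pair of seat edges (so the leg's bounding box is flush with the corner).

The door frame is on top of the table. The stool is on the floor beside the table on its −x side.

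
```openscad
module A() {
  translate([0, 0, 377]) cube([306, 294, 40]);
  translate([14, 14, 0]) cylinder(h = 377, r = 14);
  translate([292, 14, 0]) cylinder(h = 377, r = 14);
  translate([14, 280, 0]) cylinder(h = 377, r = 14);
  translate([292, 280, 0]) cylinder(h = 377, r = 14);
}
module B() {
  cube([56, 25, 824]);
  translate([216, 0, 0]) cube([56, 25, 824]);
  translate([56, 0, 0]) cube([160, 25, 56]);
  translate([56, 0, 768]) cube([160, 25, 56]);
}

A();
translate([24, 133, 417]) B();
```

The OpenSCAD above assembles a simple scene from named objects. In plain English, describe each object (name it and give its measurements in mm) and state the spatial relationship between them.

A is a four-legged stool. The seat is 306×294 mm, 40 mm thick, top at z = 417 mm. It stands on four round legs, each 28 mm in diameter, from z = 0 to the seat underside, each leg's axis is inset half a diameter from the nearest pair of seat edges (so the leg's bounding box is flush with the corner).

B is a picture frame with a 160×712 mm rectangular opening (x by z) and a uniform 56 mm border on every side. Frame depth is 25 mm along y. It is built from two vertical stiles running the full outside height and two horizontal rails spanning the gap between the stiles.

The picture frame is on top of the stool.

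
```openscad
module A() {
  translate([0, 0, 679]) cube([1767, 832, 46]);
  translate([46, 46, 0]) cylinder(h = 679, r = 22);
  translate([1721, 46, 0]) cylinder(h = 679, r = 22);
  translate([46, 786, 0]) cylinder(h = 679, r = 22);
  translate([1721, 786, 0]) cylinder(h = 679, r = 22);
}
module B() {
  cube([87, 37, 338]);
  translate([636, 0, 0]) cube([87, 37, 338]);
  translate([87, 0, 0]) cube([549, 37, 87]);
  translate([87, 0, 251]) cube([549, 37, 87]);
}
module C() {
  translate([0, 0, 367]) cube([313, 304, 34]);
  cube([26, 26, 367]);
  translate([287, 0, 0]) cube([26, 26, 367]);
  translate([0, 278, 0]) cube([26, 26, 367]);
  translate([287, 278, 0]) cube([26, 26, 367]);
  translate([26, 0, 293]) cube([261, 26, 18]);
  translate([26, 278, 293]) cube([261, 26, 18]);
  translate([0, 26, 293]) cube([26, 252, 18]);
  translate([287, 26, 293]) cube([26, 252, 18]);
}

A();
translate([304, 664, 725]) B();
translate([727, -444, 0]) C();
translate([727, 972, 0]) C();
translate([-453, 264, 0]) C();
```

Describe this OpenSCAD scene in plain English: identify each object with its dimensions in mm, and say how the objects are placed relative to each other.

A is a table with a 1767×832 mm rectangular top, 46 mm thick, top surface at z = 725 mm, supported by four round legs of 44 mm diameter, each leg's bounding box inset 24 mm from the nearest pair of top edges, running from the floor.

B is a picture frame with a 549×164 mm rectangular opening (x by z) and a uniform 87 mm border on every side. Frame depth is 37 mm along y. It is built from two vertical stiles running the full outside height and two horizontal rails spanning the gap between the stiles.

C is a simple wooden stool: a rectangular seat 313 mm (x) by 304 mm (y), 34 mm thick, top face at z = 401 mm, on four square legs, each 26×26 mm in cross-section. The legs rest on z = 0, each flush with a corner of the seat. Four stretchers, 26 mm wide and 18 mm tall, connect adjacent legs with their undersides at z = 293 mm, each running between the inner faces of the legs it joins and aligned with the legs' outer faces on the other axis.

The picture frame is on top of the table. Three stools sit around the table at the −y, +y, −x sides.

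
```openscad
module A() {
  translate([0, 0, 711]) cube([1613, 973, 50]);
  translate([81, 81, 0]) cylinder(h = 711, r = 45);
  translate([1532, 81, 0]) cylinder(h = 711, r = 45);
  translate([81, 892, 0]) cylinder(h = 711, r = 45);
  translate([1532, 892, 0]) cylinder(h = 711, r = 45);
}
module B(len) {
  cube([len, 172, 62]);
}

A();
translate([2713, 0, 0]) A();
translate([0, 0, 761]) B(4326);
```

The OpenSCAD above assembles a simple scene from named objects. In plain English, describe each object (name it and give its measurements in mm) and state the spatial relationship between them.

A is a table with a 1613×973 mm rectangular top, 50 mm thick, top surface at z = 761 mm, supported by four round legs of 90 mm diameter, each leg's bounding box inset 36 mm from the nearest pair of top edges, running from the floor.

B is a rectangular beam 4326 mm long (x), 172 mm deep (y), 62 mm thick (z).

The beam spans the tops of two tables placed 1100 mm apart, resting at z = 761 mm.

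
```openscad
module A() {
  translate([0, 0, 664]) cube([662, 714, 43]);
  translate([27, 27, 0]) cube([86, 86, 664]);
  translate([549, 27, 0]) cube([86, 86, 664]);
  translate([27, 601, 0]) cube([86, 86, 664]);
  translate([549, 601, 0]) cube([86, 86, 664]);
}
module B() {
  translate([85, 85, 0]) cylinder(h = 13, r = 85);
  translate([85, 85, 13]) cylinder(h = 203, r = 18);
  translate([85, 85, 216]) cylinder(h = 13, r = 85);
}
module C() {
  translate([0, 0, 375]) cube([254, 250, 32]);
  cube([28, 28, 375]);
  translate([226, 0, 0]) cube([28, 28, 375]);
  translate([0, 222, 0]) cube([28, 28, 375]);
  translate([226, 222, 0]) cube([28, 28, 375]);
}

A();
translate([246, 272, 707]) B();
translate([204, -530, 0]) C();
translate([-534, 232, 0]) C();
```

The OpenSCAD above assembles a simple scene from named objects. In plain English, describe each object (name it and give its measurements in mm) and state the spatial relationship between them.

A is a rectangular dining table. The top is 662×714×43 mm with its upper surface at z = 707 mm. It stands on four 86×86 mm square legs, each inset 27 mm from the nearest pair of top edges, running from the floor to the underside of the top.

B is a spool: two coaxial disc flanges of radius 85 mm and thickness 13 mm, joined by a core cylinder of radius 18 mm and height 203 mm. The lower flange rests on z = 0 and the three cylinders share a vertical axis.

C is a four-legged stool. The seat is a 254×250×32 mm slab whose top surface is at z = 407 mm; four square legs, each 28×28 mm in cross-section, run from the floor (z = 0) to the underside of the seat, each flush with a corner of the seat.

The spool is on top of the table, centred. Two stools sit around the table at the −y, −x sides.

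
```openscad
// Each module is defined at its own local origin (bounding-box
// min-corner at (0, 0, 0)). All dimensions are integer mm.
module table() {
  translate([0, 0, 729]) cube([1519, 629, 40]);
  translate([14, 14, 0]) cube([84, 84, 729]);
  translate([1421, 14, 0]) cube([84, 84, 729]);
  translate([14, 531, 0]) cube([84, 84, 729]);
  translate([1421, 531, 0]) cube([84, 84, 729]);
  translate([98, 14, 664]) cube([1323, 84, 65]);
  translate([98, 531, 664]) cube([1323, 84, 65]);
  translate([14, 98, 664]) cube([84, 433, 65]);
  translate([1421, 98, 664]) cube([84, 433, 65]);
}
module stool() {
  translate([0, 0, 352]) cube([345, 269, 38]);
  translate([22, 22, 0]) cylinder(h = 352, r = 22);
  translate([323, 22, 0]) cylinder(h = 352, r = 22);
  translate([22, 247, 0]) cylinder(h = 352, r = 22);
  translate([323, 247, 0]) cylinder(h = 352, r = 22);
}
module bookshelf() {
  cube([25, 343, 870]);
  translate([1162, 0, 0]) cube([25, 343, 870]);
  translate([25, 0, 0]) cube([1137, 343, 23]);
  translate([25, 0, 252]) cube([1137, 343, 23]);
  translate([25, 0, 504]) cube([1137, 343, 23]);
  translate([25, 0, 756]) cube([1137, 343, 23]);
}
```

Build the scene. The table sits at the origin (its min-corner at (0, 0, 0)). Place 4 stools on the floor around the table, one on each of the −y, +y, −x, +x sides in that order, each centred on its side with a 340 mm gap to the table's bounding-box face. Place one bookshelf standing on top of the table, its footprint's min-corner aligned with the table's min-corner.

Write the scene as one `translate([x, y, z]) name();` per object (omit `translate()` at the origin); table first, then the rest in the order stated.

table();
translate([587, -609, 0]) stool();
translate([587, 969, 0]) stool();
translate([-685, 180, 0]) stool();
translate([1859, 180, 0]) stool();
translate([0, 0, 769]) bookshelf();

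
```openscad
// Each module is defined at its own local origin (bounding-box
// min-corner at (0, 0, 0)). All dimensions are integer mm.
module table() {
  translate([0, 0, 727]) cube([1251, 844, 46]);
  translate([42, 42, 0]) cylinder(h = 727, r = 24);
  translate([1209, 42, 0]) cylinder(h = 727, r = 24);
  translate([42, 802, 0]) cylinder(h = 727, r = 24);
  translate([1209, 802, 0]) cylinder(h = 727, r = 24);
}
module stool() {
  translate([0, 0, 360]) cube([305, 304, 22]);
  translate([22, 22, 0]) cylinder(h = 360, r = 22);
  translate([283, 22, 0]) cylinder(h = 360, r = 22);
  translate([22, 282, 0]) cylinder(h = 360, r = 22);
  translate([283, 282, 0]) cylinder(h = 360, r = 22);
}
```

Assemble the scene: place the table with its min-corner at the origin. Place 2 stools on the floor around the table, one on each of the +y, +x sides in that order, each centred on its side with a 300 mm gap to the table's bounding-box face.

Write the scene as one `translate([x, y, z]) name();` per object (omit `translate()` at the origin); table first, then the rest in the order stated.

table();
translate([473, 1144, 0]) stool();
translate([1551, 270, 0]) stool();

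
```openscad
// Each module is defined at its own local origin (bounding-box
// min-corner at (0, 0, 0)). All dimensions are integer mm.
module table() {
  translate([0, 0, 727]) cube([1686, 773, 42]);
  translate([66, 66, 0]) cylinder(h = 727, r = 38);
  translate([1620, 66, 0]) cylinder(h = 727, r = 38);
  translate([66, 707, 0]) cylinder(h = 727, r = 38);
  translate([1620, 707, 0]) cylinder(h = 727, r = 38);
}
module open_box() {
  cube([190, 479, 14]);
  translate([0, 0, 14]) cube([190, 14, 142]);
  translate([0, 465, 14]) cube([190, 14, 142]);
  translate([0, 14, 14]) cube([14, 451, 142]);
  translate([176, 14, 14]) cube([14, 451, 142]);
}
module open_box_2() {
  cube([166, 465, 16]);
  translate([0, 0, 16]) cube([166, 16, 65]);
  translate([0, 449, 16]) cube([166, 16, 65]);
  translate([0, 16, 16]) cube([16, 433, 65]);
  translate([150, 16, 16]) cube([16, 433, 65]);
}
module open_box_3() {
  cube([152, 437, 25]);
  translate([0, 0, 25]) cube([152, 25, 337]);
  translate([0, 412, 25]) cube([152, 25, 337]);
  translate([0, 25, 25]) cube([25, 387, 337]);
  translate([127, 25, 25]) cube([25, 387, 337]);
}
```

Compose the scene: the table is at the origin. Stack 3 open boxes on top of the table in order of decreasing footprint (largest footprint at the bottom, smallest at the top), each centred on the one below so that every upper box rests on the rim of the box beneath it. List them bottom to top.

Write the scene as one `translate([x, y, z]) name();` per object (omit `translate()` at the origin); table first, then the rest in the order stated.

table();
translate([748, 147, 769]) open_box();
translate([760, 154, 925]) open_box_2();
translate([767, 168, 1006]) open_box_3();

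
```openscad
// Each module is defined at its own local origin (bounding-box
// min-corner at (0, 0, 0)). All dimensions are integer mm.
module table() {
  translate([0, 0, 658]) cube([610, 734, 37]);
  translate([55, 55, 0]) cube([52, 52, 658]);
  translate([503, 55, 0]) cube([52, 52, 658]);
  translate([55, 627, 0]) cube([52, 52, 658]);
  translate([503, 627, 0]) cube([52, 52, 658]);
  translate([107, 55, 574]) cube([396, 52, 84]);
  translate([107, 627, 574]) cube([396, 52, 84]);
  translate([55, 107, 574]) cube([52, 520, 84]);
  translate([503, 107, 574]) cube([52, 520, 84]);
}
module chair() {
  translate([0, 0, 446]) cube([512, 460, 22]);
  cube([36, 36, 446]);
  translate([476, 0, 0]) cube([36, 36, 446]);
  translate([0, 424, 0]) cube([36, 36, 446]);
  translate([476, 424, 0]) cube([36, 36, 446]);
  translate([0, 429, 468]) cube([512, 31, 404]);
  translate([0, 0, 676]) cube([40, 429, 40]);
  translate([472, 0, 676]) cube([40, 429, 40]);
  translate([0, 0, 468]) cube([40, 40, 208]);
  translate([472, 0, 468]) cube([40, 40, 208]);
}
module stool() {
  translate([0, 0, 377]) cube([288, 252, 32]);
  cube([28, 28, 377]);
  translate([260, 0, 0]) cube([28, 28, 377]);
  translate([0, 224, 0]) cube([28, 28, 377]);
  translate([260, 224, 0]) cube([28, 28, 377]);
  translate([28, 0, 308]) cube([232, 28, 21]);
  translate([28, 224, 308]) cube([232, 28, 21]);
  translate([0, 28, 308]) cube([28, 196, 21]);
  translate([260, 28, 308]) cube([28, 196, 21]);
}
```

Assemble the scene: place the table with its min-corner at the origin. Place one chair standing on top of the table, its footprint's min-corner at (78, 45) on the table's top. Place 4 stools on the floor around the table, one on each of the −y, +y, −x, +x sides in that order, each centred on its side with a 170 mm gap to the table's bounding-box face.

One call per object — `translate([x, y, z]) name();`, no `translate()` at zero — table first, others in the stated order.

table();
translate([78, 45, 695]) chair();
translate([161, -422, 0]) stool();
translate([161, 904, 0]) stool();
translate([-458, 241, 0]) stool();
translate([780, 241, 0]) stool();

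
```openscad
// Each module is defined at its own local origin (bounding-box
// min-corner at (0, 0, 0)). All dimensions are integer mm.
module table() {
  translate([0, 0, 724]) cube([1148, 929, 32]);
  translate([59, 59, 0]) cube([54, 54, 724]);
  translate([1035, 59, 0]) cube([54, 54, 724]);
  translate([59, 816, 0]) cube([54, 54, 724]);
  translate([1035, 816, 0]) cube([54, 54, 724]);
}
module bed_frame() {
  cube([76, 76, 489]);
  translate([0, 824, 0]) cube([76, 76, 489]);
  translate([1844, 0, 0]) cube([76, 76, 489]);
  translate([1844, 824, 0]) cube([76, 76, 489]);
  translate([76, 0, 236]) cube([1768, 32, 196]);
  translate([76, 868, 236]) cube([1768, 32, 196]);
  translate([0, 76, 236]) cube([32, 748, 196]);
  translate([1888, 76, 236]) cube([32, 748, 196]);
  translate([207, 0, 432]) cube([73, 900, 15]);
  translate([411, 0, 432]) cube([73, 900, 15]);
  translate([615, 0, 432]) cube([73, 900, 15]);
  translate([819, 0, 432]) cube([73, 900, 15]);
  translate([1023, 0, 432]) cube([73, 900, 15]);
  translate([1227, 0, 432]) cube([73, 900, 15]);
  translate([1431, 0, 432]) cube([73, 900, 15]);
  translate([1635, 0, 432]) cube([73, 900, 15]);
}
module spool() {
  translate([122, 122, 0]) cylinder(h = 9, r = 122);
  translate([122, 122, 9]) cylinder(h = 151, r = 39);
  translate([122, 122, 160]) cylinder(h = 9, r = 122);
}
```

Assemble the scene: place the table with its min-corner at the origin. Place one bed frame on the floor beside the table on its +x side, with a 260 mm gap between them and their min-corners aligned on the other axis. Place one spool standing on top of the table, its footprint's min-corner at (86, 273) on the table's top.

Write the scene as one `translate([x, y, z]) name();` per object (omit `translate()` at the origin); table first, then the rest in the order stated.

table();
translate([1408, 0, 0]) bed_frame();
translate([86, 273, 756]) spool();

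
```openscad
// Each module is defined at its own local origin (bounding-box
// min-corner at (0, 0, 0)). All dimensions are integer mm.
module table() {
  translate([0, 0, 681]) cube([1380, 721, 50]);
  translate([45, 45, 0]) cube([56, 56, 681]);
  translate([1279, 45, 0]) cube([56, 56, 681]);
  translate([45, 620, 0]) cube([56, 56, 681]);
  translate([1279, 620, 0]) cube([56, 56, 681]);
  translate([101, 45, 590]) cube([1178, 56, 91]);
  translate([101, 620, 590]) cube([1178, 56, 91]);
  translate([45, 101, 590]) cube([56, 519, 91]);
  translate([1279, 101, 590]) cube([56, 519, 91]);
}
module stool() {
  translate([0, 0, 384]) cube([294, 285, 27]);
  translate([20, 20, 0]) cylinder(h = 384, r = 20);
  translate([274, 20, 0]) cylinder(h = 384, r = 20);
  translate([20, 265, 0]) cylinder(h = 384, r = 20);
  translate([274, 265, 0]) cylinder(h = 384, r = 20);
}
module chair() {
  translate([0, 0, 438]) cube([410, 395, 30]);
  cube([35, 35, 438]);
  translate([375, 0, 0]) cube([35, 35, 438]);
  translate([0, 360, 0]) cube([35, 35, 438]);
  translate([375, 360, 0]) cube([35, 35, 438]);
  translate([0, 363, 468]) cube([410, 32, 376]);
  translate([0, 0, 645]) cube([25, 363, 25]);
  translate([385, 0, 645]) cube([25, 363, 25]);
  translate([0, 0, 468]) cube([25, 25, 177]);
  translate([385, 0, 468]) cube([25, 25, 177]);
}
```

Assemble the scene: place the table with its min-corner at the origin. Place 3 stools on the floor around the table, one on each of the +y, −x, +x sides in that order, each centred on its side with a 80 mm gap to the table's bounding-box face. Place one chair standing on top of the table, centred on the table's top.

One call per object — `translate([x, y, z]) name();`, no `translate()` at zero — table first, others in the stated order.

table();
translate([543, 801, 0]) stool();
translate([-374, 218, 0]) stool();
translate([1460, 218, 0]) stool();
translate([485, 163, 731]) chair();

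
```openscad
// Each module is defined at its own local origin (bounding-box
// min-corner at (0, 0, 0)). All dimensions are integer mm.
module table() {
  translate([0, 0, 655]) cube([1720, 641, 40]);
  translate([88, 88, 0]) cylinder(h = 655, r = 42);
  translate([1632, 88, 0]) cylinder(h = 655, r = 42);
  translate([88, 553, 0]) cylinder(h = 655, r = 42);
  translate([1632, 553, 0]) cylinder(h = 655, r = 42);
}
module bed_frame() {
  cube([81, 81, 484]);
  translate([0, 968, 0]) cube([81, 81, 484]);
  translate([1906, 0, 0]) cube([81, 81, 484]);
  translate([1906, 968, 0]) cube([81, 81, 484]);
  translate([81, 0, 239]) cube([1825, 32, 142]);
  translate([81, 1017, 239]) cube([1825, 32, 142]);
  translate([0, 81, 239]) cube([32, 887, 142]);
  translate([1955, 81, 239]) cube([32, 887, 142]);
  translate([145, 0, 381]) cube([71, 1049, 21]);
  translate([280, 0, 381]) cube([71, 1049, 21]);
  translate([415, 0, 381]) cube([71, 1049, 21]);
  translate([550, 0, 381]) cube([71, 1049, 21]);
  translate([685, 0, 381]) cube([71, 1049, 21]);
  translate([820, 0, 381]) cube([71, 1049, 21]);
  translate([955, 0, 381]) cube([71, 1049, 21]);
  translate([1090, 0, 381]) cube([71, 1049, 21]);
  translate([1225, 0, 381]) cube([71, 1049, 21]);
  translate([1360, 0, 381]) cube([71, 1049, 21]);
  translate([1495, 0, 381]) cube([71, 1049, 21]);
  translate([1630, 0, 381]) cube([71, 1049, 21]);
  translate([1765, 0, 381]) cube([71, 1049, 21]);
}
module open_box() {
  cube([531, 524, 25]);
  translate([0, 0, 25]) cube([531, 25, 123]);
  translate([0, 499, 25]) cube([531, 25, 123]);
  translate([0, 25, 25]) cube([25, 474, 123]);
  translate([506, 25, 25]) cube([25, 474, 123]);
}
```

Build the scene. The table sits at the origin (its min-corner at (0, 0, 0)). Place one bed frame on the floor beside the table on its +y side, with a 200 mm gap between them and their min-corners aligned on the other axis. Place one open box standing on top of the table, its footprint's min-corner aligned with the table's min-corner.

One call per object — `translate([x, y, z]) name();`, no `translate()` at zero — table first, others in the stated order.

table();
translate([0, 841, 0]) bed_frame();
translate([0, 0, 695]) open_box();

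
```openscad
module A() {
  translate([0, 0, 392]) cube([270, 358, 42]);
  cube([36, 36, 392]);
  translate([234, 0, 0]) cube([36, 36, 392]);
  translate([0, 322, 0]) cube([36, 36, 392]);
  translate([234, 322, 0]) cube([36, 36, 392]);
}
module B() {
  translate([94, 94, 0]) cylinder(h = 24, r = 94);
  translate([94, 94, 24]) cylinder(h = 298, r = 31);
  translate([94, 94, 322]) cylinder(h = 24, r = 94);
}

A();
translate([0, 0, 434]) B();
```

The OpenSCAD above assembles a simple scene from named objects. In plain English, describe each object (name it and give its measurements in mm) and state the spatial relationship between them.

A is a four-legged stool. The seat is 270×358 mm, 42 mm thick, top at z = 434 mm. It stands on four square legs, each 36×36 mm in cross-section, from z = 0 to the seat underside, each flush with a corner of the seat.

B is a spool: two coaxial disc flanges of radius 94 mm and thickness 24 mm, joined by a core cylinder of radius 31 mm and height 298 mm. The lower flange rests on z = 0 and the three cylinders share a vertical axis.

The spool is on top of the stool.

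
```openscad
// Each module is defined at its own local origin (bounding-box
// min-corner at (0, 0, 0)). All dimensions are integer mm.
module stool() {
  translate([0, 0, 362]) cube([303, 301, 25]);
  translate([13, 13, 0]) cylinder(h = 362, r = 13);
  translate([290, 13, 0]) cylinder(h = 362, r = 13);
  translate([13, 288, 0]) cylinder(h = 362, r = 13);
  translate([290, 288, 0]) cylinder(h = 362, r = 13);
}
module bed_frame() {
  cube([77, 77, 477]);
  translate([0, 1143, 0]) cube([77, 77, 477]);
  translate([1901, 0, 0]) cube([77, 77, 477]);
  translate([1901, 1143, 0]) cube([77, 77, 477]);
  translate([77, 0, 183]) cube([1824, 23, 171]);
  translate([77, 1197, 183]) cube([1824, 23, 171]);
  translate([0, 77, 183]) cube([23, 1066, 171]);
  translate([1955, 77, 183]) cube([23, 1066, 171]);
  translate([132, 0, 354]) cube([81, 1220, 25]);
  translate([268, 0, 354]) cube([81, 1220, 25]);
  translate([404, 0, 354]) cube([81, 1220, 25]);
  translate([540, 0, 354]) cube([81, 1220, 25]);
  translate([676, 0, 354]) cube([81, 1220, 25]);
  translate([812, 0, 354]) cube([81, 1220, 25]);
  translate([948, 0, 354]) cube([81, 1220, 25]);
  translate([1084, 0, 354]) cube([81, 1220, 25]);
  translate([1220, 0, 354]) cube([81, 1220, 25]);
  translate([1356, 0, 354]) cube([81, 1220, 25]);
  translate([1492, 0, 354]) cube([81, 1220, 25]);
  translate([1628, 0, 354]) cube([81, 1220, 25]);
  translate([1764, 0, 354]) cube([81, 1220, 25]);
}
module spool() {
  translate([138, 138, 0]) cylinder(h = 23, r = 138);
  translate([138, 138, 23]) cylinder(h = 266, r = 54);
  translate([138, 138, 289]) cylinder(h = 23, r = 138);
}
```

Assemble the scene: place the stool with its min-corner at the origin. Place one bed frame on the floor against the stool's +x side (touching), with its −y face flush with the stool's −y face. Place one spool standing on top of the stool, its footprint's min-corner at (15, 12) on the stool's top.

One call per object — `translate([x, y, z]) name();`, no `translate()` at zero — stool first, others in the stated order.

stool();
translate([303, 0, 0]) bed_frame();
translate([15, 12, 387]) spool();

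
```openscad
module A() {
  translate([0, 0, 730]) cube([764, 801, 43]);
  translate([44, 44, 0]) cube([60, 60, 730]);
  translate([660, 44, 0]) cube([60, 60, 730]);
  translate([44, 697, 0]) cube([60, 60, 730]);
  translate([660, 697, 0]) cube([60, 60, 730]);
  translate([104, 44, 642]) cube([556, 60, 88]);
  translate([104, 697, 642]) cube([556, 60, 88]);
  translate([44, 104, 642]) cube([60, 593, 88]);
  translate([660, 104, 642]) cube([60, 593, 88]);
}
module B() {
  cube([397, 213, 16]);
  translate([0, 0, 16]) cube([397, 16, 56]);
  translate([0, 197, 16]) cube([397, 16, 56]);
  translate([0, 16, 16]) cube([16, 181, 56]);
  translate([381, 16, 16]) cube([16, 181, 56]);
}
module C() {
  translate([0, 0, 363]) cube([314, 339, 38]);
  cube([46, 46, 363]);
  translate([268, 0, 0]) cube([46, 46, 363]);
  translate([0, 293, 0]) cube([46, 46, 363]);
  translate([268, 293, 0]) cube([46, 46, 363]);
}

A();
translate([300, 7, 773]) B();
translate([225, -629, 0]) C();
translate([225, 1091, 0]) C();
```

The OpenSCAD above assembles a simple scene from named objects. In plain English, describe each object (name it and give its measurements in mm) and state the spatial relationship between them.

A is a rectangular dining table. The top is 764×801×43 mm with its upper surface at z = 773 mm. It stands on four 60×60 mm square legs, each inset 44 mm from the nearest pair of top edges, running from the floor to the underside of the top. Four apron rails, 60 mm thick and 88 mm tall, run between adjacent legs with their top edges flush with the underside of the top and their outer faces flush with the legs' outer faces.

B is an open storage box with external size 397×213×72 mm and wall thickness 16 mm (the base is also 16 mm thick). The base covers the whole footprint; the four walls stand on the base, with the y-facing walls full-width and the x-facing walls fitting between their inner faces.

C is a simple wooden stool: a rectangular seat 314 mm (x) by 339 mm (y), 38 mm thick, top face at z = 401 mm, on four square legs, each 46×46 mm in cross-section. The legs rest on z = 0, each flush with a corner of the seat.

The open box is on top of the table. Two stools sit around the table at the −y, +y sides.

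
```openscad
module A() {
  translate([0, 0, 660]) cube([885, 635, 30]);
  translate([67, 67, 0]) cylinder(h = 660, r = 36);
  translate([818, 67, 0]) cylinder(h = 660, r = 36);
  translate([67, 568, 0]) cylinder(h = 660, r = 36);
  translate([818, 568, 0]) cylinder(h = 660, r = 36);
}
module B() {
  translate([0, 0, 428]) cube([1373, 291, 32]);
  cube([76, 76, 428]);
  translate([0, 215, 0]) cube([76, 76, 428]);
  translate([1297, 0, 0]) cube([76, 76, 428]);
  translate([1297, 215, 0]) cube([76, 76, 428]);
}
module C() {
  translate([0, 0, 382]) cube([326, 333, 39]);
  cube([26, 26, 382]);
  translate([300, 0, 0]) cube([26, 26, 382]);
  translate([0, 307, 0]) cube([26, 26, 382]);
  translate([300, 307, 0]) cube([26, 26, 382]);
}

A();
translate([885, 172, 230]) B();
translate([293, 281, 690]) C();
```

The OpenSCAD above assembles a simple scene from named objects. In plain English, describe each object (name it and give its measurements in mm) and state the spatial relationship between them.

A is a rectangular dining table. The top is 885×635×30 mm with its upper surface at z = 690 mm. It stands on four round legs of 72 mm diameter, each leg's bounding box inset 31 mm from the nearest pair of top edges, running from the floor to the underside of the top.

B is a bench: a 1373×291 mm seat slab, 32 mm thick, top at z = 460 mm, on four 76×76 mm square legs flush with the seat corners and standing on z = 0.

C is a four-legged stool. The seat is 326×333 mm, 39 mm thick, top at z = 421 mm. It stands on four square legs, each 26×26 mm in cross-section, from z = 0 to the seat underside, each flush with a corner of the seat.

The bench is beside the table with their tops flush at z = 690. The stool is on top of the table.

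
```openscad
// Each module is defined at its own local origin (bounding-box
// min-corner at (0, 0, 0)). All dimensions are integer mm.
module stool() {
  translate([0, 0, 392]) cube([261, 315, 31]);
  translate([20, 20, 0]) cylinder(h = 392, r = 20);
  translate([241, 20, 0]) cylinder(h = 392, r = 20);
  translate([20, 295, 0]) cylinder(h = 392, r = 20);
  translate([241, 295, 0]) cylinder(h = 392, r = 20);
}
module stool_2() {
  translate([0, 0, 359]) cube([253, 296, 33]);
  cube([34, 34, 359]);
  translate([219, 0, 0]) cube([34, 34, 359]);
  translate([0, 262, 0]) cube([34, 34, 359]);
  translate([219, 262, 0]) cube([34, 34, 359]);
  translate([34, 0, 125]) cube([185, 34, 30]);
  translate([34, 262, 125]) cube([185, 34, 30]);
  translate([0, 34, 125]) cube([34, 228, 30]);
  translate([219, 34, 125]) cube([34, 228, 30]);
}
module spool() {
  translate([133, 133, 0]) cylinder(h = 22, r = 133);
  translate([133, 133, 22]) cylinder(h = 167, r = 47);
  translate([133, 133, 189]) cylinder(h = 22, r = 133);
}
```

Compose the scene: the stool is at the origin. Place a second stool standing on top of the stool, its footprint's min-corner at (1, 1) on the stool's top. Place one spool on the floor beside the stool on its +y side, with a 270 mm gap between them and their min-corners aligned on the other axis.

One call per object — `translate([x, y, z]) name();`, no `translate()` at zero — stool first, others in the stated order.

stool();
translate([1, 1, 423]) stool_2();
translate([0, 585, 0]) spool();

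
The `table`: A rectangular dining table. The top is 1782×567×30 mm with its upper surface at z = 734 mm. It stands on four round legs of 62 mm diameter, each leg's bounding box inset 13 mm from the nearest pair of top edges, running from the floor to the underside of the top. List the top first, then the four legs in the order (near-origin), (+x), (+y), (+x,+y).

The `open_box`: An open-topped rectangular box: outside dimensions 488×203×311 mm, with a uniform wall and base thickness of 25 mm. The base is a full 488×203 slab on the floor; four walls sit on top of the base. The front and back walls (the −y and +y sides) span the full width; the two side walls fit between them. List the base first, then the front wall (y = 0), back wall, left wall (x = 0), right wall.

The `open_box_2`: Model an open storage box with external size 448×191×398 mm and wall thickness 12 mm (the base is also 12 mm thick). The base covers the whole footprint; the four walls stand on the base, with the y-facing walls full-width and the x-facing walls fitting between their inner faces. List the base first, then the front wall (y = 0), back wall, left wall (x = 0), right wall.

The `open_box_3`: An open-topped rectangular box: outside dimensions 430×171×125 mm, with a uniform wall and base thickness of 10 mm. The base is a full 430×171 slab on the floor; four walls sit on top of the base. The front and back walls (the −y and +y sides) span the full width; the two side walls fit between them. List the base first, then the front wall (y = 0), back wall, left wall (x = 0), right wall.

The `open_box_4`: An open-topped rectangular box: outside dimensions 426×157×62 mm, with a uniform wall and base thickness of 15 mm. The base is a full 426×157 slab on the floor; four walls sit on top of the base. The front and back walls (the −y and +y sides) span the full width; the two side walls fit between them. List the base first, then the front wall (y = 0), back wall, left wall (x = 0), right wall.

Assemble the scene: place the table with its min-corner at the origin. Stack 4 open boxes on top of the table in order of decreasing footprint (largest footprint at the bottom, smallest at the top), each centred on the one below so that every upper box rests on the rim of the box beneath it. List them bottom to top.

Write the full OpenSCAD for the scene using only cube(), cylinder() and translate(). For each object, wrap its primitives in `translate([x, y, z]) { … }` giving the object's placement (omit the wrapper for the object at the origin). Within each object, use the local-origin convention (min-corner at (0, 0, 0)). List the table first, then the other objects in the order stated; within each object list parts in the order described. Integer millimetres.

translate([0, 0, 704]) cube([1782, 567, 30]);
translate([44, 44, 0]) cylinder(h = 704, r = 31);
translate([1738, 44, 0]) cylinder(h = 704, r = 31);
translate([44, 523, 0]) cylinder(h = 704, r = 31);
translate([1738, 523, 0]) cylinder(h = 704, r = 31);
translate([647, 182, 734]) {
  cube([488, 203, 25]);
  translate([0, 0, 25]) cube([488, 25, 286]);
  translate([0, 178, 25]) cube([488, 25, 286]);
  translate([0, 25, 25]) cube([25, 153, 286]);
  translate([463, 25, 25]) cube([25, 153, 286]);
}
translate([667, 188, 1045]) {
  cube([448, 191, 12]);
  translate([0, 0, 12]) cube([448, 12, 386]);
  translate([0, 179, 12]) cube([448, 12, 386]);
  translate([0, 12, 12]) cube([12, 167, 386]);
  translate([436, 12, 12]) cube([12, 167, 386]);
}
translate([676, 198, 1443]) {
  cube([430, 171, 10]);
  translate([0, 0, 10]) cube([430, 10, 115]);
  translate([0, 161, 10]) cube([430, 10, 115]);
  translate([0, 10, 10]) cube([10, 151, 115]);
  translate([420, 10, 10]) cube([10, 151, 115]);
}
translate([678, 205, 1568]) {
  cube([426, 157, 15]);
  translate([0, 0, 15]) cube([426, 15, 47]);
  translate([0, 142, 15]) cube([426, 15, 47]);
  translate([0, 15, 15]) cube([15, 127, 47]);
  translate([411, 15, 15]) cube([15, 127, 47]);
}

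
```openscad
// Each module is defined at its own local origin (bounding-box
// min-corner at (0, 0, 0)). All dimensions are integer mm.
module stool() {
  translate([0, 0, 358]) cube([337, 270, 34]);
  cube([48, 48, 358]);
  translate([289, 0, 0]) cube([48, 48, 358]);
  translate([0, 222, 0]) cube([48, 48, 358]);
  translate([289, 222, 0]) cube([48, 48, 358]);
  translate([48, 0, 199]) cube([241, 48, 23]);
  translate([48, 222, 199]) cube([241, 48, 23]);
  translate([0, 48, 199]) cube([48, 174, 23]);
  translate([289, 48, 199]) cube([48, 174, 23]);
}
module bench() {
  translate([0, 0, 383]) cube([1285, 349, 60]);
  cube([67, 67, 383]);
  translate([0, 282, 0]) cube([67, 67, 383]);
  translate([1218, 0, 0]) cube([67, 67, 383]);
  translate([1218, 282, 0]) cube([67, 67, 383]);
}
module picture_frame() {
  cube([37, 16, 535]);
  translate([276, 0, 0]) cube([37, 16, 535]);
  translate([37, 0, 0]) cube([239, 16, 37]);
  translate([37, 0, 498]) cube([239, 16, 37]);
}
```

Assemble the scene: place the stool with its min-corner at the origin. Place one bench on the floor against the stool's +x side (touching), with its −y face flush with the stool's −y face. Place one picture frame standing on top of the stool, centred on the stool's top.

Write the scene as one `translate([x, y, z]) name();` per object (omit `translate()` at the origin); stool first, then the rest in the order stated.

stool();
translate([337, 0, 0]) bench();
translate([12, 127, 392]) picture_frame();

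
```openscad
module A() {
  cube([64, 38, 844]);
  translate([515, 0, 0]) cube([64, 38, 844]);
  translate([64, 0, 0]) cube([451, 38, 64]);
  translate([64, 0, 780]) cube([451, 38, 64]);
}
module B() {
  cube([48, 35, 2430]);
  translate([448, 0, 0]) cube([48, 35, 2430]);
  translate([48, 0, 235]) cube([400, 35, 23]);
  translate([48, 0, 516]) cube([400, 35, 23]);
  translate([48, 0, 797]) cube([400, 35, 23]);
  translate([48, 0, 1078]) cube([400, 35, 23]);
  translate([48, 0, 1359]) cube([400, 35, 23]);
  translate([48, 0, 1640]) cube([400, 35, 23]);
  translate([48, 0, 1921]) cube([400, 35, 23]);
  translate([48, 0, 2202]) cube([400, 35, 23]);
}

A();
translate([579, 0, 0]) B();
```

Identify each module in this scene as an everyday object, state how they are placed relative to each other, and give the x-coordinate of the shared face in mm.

A is a picture frame. B is a ladder. The ladder is against the picture frame's +x side, with their −y faces flush. The x-coordinate of the shared face is 579 mm.

The picture frame's +x face and the ladder's −x face are both at x = 579 mm.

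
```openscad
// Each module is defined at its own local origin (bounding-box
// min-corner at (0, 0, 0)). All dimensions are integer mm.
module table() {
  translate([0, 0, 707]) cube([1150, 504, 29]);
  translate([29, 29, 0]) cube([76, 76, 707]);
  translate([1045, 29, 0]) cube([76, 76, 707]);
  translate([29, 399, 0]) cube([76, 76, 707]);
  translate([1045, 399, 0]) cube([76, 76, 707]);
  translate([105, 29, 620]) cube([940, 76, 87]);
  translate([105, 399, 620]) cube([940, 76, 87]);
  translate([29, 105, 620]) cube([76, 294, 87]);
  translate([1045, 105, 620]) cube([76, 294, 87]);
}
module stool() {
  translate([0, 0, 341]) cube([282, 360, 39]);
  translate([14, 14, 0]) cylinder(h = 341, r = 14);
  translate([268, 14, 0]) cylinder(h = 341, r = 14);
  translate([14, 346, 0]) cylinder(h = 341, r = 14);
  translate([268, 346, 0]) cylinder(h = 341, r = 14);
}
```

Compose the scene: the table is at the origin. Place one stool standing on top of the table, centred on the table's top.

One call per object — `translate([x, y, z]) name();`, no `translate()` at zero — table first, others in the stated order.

table();
translate([434, 72, 736]) stool();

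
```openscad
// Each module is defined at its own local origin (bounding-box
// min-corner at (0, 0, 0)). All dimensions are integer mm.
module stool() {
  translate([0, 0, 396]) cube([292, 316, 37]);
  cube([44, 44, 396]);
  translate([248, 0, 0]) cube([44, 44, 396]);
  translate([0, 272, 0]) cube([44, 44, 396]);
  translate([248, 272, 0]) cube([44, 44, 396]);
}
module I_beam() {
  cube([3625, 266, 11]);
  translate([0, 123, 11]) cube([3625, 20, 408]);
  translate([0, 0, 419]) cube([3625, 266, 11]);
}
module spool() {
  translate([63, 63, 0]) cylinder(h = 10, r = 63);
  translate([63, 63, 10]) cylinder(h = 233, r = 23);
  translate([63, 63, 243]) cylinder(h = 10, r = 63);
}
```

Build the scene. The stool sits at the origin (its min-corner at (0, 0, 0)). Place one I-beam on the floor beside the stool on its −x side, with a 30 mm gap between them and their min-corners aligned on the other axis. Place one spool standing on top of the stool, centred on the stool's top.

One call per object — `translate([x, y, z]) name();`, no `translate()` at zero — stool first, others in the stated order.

stool();
translate([-3655, 0, 0]) I_beam();
translate([83, 95, 433]) spool();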